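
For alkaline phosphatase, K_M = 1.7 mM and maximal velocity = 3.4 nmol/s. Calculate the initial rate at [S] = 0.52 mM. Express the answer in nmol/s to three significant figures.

0.796 nmol/s

[S]/(Km+[S]) = 0.52/2.220 = 0.2342, the fractional saturation.
v = 0.2342 × Vmax = 0.2342 × 3.4 = 0.796 nmol/s.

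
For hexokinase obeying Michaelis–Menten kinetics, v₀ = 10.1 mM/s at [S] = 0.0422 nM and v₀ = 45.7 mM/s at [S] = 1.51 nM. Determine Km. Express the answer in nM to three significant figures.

0.170 nM

In reciprocal form, 1/v = (Km/Vmax)·(1/[S]) + 1/Vmax. The two points give (1/[S], 1/v) = (23.70, 0.09901) and (0.6623, 0.02188).
Slope = (0.09901 − 0.02188)/(23.70 − 0.6623) = 0.003348; intercept = 0.09901 − 0.003348×23.70 = 0.01966.
Vmax = 1/intercept = 50.9 mM/s; Km = slope × Vmax = 0.003348 × 50.9 = 0.170 nM.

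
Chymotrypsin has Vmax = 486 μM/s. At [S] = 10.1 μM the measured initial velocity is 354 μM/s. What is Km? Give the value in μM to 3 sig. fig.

v/Vmax = 354/486 = 0.7284 = [S]/(Km+[S]).
So Km + [S] = [S]/0.7284 = 13.87 μM, giving Km = 13.87 − 10.1 = 3.77 μM.

3.77 μM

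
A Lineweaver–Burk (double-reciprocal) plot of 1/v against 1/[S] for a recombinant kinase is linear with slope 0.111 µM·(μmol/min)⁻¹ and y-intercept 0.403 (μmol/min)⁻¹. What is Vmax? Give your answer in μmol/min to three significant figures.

The y-intercept of a Lineweaver–Burk plot equals 1/Vmax, so Vmax = 1/0.403 = 2.48 μmol/min.

2.48 μmol/min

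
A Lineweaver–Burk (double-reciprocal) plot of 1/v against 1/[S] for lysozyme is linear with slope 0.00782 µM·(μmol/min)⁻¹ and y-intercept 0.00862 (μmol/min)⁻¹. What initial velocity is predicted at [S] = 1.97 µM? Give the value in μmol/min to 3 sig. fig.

79.4 μmol/min

The y-intercept is 1/Vmax, so Vmax = 1/0.00862 = 116 μmol/min.
The slope is Km/Vmax, so Km = 0.00782 × 116 = 0.907 µM.
Then v = 116 × 1.97/(0.907 + 1.97) = 79.4 μmol/min.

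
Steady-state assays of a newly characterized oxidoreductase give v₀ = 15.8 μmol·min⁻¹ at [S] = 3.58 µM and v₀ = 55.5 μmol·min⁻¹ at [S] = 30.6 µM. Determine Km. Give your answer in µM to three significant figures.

In reciprocal form, 1/v = (Km/Vmax)·(1/[S]) + 1/Vmax. The two points give (1/[S], 1/v) = (0.2793, 0.06329) and (0.03268, 0.01802).
Slope = (0.06329 − 0.01802)/(0.2793 − 0.03268) = 0.1836; intercept = 0.06329 − 0.1836×0.2793 = 0.01202.
Vmax = 1/intercept = 83.2 μmol·min⁻¹; Km = slope × Vmax = 0.1836 × 83.2 = 15.3 µM.

15.3 µM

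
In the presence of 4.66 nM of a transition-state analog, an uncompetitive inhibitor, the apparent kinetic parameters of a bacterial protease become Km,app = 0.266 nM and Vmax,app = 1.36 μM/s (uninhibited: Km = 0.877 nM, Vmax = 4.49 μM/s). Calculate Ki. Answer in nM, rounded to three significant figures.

2.02 nM

Uncompetitive: Vmax,app = Vmax/α (and Km,app = Km/α) with α = 1 + [I]/Ki.
α = Vmax/Vmax,app = 4.49/1.36 = 3.301.
Ki = [I]/(α − 1) = 4.66/2.301 = 2.02 nM.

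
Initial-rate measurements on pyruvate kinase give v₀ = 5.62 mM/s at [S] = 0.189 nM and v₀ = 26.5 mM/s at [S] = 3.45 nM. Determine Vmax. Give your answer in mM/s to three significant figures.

From v = Vmax[S]/(Km+[S]), each point gives Vmax = v(Km+[S])/[S].
Equating: 5.62(Km+0.189)/0.189 = 26.5(Km+3.45)/3.45.
29.74·Km + 5.62 = 7.681·Km + 26.5, so (29.74 − 7.681)·Km = 26.5 − 5.62.
Km = 20.88/22.05 = 0.947 nM; then Vmax = 5.62(0.947+0.189)/0.189 = 33.8 mM/s.

33.8 mM/s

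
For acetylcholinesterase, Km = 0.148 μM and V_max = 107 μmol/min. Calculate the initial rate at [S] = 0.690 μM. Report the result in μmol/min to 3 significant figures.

88.1 μmol/min

[S]/(Km+[S]) = 0.690/0.8380 = 0.8234, the fractional saturation.
v = 0.8234 × Vmax = 0.8234 × 107 = 88.1 μmol/min.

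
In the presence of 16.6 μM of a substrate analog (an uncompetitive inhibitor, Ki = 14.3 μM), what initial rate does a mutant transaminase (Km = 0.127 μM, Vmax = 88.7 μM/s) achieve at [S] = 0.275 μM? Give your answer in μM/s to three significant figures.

α = 1 + [I]/Ki = 1 + 16.6/14.3 = 2.161.
For an uncompetitive inhibitor, both parameters are divided by α, giving Vmax/α and Km/α: Km,app = 0.0588 μM, Vmax,app = 41.0 μM/s.
v = Vmax,app·[S]/(Km,app + [S]) = 41.0 × 0.275/(0.0588 + 0.275) = 33.8 μM/s.

33.8 μM/s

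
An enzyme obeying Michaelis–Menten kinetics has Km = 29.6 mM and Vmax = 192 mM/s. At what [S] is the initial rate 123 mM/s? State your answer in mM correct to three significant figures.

Rearranging v = Vmax[S]/(Km+[S]) gives [S] = Km·v/(Vmax − v).
[S] = 29.6 × 123 / (192 − 123) = 3641/69.00 = 52.8 mM.

52.8 mM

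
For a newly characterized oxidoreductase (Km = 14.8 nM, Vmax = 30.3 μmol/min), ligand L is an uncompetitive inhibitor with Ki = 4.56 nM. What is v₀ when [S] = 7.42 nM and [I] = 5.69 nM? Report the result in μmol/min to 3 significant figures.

α = 1 + [I]/Ki = 1 + 5.69/4.56 = 2.248.
For an uncompetitive inhibitor, both parameters are divided by α, giving Vmax/α and Km/α: Km,app = 6.58 nM, Vmax,app = 13.5 μmol/min.
v = Vmax,app·[S]/(Km,app + [S]) = 13.5 × 7.42/(6.58 + 7.42) = 7.14 μmol/min.

7.14 μmol/min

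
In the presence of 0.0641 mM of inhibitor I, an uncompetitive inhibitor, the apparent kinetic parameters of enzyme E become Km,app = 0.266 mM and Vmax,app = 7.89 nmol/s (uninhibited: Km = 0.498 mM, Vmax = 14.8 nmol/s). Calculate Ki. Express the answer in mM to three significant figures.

0.0732 mM

Uncompetitive: Vmax,app = Vmax/α (and Km,app = Km/α) with α = 1 + [I]/Ki.
α = Vmax/Vmax,app = 14.8/7.89 = 1.876.
Since α = 1 + [I]/Ki, [I]/Ki = 1.876 − 1 = 0.8758 and Ki = 0.0641/0.8758 = 0.0732 mM.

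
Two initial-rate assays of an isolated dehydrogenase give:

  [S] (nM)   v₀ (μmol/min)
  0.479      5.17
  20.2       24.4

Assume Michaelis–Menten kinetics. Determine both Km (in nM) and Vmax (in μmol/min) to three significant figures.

In reciprocal form, 1/v = (Km/Vmax)·(1/[S]) + 1/Vmax. The two points give (1/[S], 1/v) = (2.088, 0.1934) and (0.04950, 0.04098).
Slope = (0.1934 − 0.04098)/(2.088 − 0.04950) = 0.07479; intercept = 0.1934 − 0.07479×2.088 = 0.03728.
Vmax = 1/intercept = 26.8 μmol/min; Km = slope × Vmax = 0.07479 × 26.8 = 2.01 nM.

Km = 2.01 nM; Vmax = 26.8 μmol/min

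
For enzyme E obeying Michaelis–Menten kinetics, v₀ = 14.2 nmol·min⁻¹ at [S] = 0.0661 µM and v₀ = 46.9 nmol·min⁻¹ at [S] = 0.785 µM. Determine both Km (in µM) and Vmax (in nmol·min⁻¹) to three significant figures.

From v = Vmax[S]/(Km+[S]), each point gives Vmax = v(Km+[S])/[S].
Equating: 14.2(Km+0.0661)/0.0661 = 46.9(Km+0.785)/0.785.
214.8·Km + 14.2 = 59.75·Km + 46.9, so (214.8 − 59.75)·Km = 46.9 − 14.2.
Km = 32.70/155.1 = 0.211 µM; then Vmax = 14.2(0.211+0.0661)/0.0661 = 59.5 nmol·min⁻¹.

Km = 0.211 µM; Vmax = 59.5 nmol·min⁻¹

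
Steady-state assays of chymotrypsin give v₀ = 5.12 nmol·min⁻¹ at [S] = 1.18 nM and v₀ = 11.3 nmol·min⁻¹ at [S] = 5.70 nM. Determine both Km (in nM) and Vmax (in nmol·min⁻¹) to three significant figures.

Km = 2.62 nM; Vmax = 16.5 nmol·min⁻¹

In reciprocal form, 1/v = (Km/Vmax)·(1/[S]) + 1/Vmax. The two points give (1/[S], 1/v) = (0.8475, 0.1953) and (0.1754, 0.08850).
Slope = (0.1953 − 0.08850)/(0.8475 − 0.1754) = 0.1589; intercept = 0.1953 − 0.1589×0.8475 = 0.06061.
Vmax = 1/intercept = 16.5 nmol·min⁻¹; Km = slope × Vmax = 0.1589 × 16.5 = 2.62 nM.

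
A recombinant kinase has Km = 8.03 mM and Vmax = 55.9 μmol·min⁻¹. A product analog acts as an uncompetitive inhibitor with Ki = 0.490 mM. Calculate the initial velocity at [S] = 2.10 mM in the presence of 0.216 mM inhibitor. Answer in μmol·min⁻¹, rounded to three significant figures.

With α = 1 + [I]/Ki = 1 + 0.216/0.490 = 1.441, the uncompetitive rate law is v = (Vmax/α)·[S] / (Km/α + [S]).
v = (55.9/1.441)×2.10 / (8.03/1.441 + 2.10) = 81.47/7.673 = 10.6 μmol·min⁻¹.

10.6 μmol·min⁻¹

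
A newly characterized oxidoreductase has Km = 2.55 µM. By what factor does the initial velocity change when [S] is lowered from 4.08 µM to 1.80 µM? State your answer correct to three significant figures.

0.672

The fractional saturations are [S]/(Km+[S]) = 4.08/6.630 = 0.6154 and 1.80/4.350 = 0.4138.
v₂/v₁ is just their ratio: 0.4138/0.6154 = 0.672.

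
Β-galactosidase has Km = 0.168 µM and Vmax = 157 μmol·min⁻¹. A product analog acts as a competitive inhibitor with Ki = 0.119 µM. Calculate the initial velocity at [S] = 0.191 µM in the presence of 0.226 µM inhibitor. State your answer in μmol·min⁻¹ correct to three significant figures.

α = 1 + [I]/Ki = 1 + 0.226/0.119 = 2.899.
For a competitive inhibitor, Vmax is unchanged and the apparent Km becomes α·Km: Km,app = 0.487 µM, Vmax,app = 157 μmol·min⁻¹.
v = Vmax,app·[S]/(Km,app + [S]) = 157 × 0.191/(0.487 + 0.191) = 44.2 μmol·min⁻¹.

44.2 μmol·min⁻¹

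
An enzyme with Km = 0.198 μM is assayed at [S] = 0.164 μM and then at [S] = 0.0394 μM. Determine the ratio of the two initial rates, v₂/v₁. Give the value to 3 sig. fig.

0.366

Since Vmax cancels, v₂/v₁ = [S]₂(Km+[S]₁) / [S]₁(Km+[S]₂).
= 0.0394×(0.198+0.164) / (0.164×(0.198+0.0394)) = 0.01426/0.03893 = 0.366.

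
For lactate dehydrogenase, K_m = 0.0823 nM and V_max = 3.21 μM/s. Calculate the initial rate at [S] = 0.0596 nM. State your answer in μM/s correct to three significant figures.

v = Vmax·[S]/(Km + [S]) = 3.21 × 0.0596 / (0.0823 + 0.0596)
  = 0.1913 / 0.1419 = 1.35 μM/s.

1.35 μM/s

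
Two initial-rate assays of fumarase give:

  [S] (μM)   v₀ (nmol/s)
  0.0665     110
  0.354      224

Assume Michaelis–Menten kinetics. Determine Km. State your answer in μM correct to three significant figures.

0.112 μM

From v = Vmax[S]/(Km+[S]), each point gives Vmax = v(Km+[S])/[S].
Equating: 110(Km+0.0665)/0.0665 = 224(Km+0.354)/0.354.
1654·Km + 110 = 632.8·Km + 224, so (1654 − 632.8)·Km = 224 − 110.
Km = 114.0/1021 = 0.112 μM; then Vmax = 110(0.112+0.0665)/0.0665 = 295 nmol/s.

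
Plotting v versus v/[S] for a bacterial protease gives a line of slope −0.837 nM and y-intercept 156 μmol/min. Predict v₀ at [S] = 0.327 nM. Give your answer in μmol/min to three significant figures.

43.8 μmol/min

In the Eadie–Hofstee form v = Vmax − Km·(v/[S]), the slope is −Km and the intercept is Vmax, so Km = 0.837 nM and Vmax = 156 μmol/min.
v = 156 × 0.327/(0.837 + 0.327) = 43.8 μmol/min.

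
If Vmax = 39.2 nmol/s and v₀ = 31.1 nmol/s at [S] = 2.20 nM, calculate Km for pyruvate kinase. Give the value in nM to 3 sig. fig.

v/Vmax = 31.1/39.2 = 0.7934 = [S]/(Km+[S]).
So Km + [S] = [S]/0.7934 = 2.773 nM, giving Km = 2.773 − 2.20 = 0.573 nM.

0.573 nM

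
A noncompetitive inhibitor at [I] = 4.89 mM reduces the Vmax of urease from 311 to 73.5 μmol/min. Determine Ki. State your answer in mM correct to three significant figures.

1.51 mM

Noncompetitive: Vmax,app = Vmax/α with α = 1 + [I]/Ki.
α = Vmax/Vmax,app = 311/73.5 = 4.231.
Since α = 1 + [I]/Ki, [I]/Ki = 4.231 − 1 = 3.231 and Ki = 4.89/3.231 = 1.51 mM.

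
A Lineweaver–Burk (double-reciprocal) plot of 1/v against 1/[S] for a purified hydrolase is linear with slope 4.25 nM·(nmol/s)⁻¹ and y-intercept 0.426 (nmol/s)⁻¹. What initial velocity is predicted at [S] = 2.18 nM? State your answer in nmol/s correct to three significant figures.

0.421 nmol/s

The y-intercept is 1/Vmax, so Vmax = 1/0.426 = 2.35 nmol/s.
The slope is Km/Vmax, so Km = 4.25 × 2.35 = 9.98 nM.
Then v = 2.35 × 2.18/(9.98 + 2.18) = 0.421 nmol/s.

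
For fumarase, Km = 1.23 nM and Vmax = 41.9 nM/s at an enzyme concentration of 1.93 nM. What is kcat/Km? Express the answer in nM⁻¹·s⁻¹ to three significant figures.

17.7 nM⁻¹·s⁻¹

kcat = Vmax/[E]total = 41.9/1.93 = 21.7 s⁻¹.
kcat/Km = 21.7/1.23 = 17.7 nM⁻¹·s⁻¹.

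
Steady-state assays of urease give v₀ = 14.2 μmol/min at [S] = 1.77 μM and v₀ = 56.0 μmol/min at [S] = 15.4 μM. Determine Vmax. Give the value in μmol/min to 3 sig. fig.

90.7 μmol/min

From v = Vmax[S]/(Km+[S]), each point gives Vmax = v(Km+[S])/[S].
Equating: 14.2(Km+1.77)/1.77 = 56.0(Km+15.4)/15.4.
8.023·Km + 14.2 = 3.636·Km + 56.0, so (8.023 − 3.636)·Km = 56.0 − 14.2.
Km = 41.80/4.386 = 9.53 μM; then Vmax = 14.2(9.53+1.77)/1.77 = 90.7 μmol/min.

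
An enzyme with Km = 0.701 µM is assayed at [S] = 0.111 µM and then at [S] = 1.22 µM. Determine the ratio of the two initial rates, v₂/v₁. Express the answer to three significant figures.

The fractional saturations are [S]/(Km+[S]) = 0.111/0.8120 = 0.1367 and 1.22/1.921 = 0.6351.
v₂/v₁ is just their ratio: 0.6351/0.1367 = 4.65.

4.65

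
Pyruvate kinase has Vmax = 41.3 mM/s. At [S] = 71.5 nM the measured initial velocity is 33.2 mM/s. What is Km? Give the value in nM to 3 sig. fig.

17.4 nM

From v = Vmax[S]/(Km+[S]), Km = [S](Vmax − v)/v.
Km = 71.5 × (41.3 − 33.2) / 33.2 = 579.1/33.2 = 17.4 nM.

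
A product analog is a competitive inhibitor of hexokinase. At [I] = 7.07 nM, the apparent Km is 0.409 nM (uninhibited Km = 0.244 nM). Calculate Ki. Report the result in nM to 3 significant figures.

Competitive: Km,app = α·Km with α = 1 + [I]/Ki.
α = Km,app/Km = 0.409/0.244 = 1.676.
Since α = 1 + [I]/Ki, [I]/Ki = 1.676 − 1 = 0.6762 and Ki = 7.07/0.6762 = 10.5 nM.

10.5 nM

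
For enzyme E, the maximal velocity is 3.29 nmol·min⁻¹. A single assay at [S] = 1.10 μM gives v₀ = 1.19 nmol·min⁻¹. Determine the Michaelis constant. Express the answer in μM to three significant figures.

1.94 μM

From v = Vmax[S]/(Km+[S]), Km = [S](Vmax − v)/v.
Km = 1.10 × (3.29 − 1.19) / 1.19 = 2.310/1.19 = 1.94 μM.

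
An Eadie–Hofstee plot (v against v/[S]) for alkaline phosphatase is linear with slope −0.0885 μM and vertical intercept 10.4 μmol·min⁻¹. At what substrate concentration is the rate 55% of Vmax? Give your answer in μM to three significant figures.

The Eadie–Hofstee slope gives Km = 0.0885 μM (slope = −Km).
v/Vmax = [S]/(Km+[S]) = 0.55 ⇒ [S] = Km·0.55/(1−0.55) = 0.0885 × 1.222 = 0.108 μM.

0.108 μM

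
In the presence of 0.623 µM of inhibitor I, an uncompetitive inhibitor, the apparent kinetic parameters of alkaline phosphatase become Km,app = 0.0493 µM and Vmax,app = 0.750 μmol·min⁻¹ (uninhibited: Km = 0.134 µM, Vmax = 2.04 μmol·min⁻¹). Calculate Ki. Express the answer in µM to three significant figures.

0.362 µM

Uncompetitive: Vmax,app = Vmax/α (and Km,app = Km/α) with α = 1 + [I]/Ki.
α = Vmax/Vmax,app = 2.04/0.750 = 2.720.
Ki = [I]/(α − 1) = 0.623/1.720 = 0.362 µM.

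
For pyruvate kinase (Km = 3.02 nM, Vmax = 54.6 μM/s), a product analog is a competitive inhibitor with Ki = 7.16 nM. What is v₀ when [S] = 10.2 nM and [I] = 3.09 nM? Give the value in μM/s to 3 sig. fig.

α = 1 + [I]/Ki = 1 + 3.09/7.16 = 1.432.
For a competitive inhibitor, Vmax is unchanged and the apparent Km becomes α·Km: Km,app = 4.32 nM, Vmax,app = 54.6 μM/s.
v = Vmax,app·[S]/(Km,app + [S]) = 54.6 × 10.2/(4.32 + 10.2) = 38.3 μM/s.

38.3 μM/s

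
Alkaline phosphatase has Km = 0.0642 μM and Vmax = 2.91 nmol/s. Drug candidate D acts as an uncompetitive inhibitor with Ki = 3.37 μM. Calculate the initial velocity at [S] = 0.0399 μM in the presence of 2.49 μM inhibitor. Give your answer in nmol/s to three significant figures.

With α = 1 + [I]/Ki = 1 + 2.49/3.37 = 1.739, the uncompetitive rate law is v = (Vmax/α)·[S] / (Km/α + [S]).
v = (2.91/1.739)×0.0399 / (0.0642/1.739 + 0.0399) = 0.06677/0.07682 = 0.869 nmol/s.

0.869 nmol/s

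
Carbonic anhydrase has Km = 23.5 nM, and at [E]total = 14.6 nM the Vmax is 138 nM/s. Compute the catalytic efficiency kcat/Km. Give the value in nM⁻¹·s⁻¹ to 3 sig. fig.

0.402 nM⁻¹·s⁻¹

kcat = Vmax/[E]total = 138/14.6 = 9.45 s⁻¹.
kcat/Km = 9.45/23.5 = 0.402 nM⁻¹·s⁻¹.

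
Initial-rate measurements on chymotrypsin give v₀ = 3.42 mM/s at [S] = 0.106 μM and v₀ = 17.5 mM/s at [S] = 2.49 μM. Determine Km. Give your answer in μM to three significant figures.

From v = Vmax[S]/(Km+[S]), each point gives Vmax = v(Km+[S])/[S].
Equating: 3.42(Km+0.106)/0.106 = 17.5(Km+2.49)/2.49.
32.26·Km + 3.42 = 7.028·Km + 17.5, so (32.26 − 7.028)·Km = 17.5 − 3.42.
Km = 14.08/25.24 = 0.558 μM; then Vmax = 3.42(0.558+0.106)/0.106 = 21.4 mM/s.

0.558 μM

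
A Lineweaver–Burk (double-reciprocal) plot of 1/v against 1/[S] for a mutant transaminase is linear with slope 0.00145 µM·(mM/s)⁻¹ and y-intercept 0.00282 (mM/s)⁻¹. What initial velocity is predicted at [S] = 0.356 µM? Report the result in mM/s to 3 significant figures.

The y-intercept is 1/Vmax, so Vmax = 1/0.00282 = 355 mM/s.
The slope is Km/Vmax, so Km = 0.00145 × 355 = 0.514 µM.
Then v = 355 × 0.356/(0.514 + 0.356) = 145 mM/s.

145 mM/s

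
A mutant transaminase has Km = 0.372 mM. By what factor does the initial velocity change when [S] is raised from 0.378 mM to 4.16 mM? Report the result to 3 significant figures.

1.82

The fractional saturations are [S]/(Km+[S]) = 0.378/0.7500 = 0.5040 and 4.16/4.532 = 0.9179.
v₂/v₁ is just their ratio: 0.9179/0.5040 = 1.82.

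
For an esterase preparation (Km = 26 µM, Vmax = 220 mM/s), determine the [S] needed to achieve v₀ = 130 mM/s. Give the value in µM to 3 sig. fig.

37.6 µM

Rearranging v = Vmax[S]/(Km+[S]) gives [S] = Km·v/(Vmax − v).
[S] = 26 × 130 / (220 − 130) = 3380/90.00 = 37.6 µM.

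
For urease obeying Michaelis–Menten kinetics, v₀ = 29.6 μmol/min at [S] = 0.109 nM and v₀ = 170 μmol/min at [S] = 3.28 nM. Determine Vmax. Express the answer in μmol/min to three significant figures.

203 μmol/min

From v = Vmax[S]/(Km+[S]), each point gives Vmax = v(Km+[S])/[S].
Equating: 29.6(Km+0.109)/0.109 = 170(Km+3.28)/3.28.
271.6·Km + 29.6 = 51.83·Km + 170, so (271.6 − 51.83)·Km = 170 − 29.6.
Km = 140.4/219.7 = 0.639 nM; then Vmax = 29.6(0.639+0.109)/0.109 = 203 μmol/min.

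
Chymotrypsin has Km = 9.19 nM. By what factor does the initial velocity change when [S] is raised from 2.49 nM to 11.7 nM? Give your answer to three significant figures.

Since Vmax cancels, v₂/v₁ = [S]₂(Km+[S]₁) / [S]₁(Km+[S]₂).
= 11.7×(9.19+2.49) / (2.49×(9.19+11.7)) = 136.7/52.02 = 2.63.

2.63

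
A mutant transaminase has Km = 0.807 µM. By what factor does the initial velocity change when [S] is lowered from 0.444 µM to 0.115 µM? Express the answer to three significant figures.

0.351

Since Vmax cancels, v₂/v₁ = [S]₂(Km+[S]₁) / [S]₁(Km+[S]₂).
= 0.115×(0.807+0.444) / (0.444×(0.807+0.115)) = 0.1439/0.4094 = 0.351.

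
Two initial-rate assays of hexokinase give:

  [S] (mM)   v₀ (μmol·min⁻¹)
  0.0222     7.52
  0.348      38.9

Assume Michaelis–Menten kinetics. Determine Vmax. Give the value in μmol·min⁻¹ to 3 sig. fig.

54.4 μmol·min⁻¹

In reciprocal form, 1/v = (Km/Vmax)·(1/[S]) + 1/Vmax. The two points give (1/[S], 1/v) = (45.05, 0.1330) and (2.874, 0.02571).
Slope = (0.1330 − 0.02571)/(45.05 − 2.874) = 0.002544; intercept = 0.1330 − 0.002544×45.05 = 0.01840.
Vmax = 1/intercept = 54.4 μmol·min⁻¹; Km = slope × Vmax = 0.002544 × 54.4 = 0.138 mM.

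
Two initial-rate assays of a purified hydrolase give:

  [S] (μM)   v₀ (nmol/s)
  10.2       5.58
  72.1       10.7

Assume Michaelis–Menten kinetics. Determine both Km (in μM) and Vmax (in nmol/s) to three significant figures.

From v = Vmax[S]/(Km+[S]), each point gives Vmax = v(Km+[S])/[S].
Equating: 5.58(Km+10.2)/10.2 = 10.7(Km+72.1)/72.1.
0.5471·Km + 5.58 = 0.1484·Km + 10.7, so (0.5471 − 0.1484)·Km = 10.7 − 5.58.
Km = 5.120/0.3987 = 12.8 μM; then Vmax = 5.58(12.8+10.2)/10.2 = 12.6 nmol/s.

Km = 12.8 μM; Vmax = 12.6 nmol/s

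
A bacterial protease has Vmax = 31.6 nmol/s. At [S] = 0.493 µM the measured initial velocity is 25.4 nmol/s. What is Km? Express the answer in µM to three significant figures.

From v = Vmax[S]/(Km+[S]), Km = [S](Vmax − v)/v.
Km = 0.493 × (31.6 − 25.4) / 25.4 = 3.057/25.4 = 0.120 µM.

0.120 µM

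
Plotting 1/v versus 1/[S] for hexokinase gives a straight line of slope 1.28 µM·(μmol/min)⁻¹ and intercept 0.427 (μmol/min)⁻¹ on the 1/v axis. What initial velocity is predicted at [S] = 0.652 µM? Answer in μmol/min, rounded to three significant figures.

The y-intercept is 1/Vmax, so Vmax = 1/0.427 = 2.34 μmol/min.
The slope is Km/Vmax, so Km = 1.28 × 2.34 = 3.00 µM.
Then v = 2.34 × 0.652/(3.00 + 0.652) = 0.418 μmol/min.

0.418 μmol/min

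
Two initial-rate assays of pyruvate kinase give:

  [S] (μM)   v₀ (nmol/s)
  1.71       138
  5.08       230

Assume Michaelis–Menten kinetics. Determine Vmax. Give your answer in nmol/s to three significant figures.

348 nmol/s

From v = Vmax[S]/(Km+[S]), each point gives Vmax = v(Km+[S])/[S].
Equating: 138(Km+1.71)/1.71 = 230(Km+5.08)/5.08.
80.70·Km + 138 = 45.28·Km + 230, so (80.70 − 45.28)·Km = 230 − 138.
Km = 92.00/35.43 = 2.60 μM; then Vmax = 138(2.60+1.71)/1.71 = 348 nmol/s.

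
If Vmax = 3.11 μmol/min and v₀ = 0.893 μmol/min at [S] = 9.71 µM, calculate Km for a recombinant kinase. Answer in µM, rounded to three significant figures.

From v = Vmax[S]/(Km+[S]), Km = [S](Vmax − v)/v.
Km = 9.71 × (3.11 − 0.893) / 0.893 = 21.53/0.893 = 24.1 µM.

24.1 µM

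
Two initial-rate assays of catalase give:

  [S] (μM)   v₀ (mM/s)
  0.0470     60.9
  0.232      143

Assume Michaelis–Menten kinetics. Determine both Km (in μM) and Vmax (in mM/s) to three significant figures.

From v = Vmax[S]/(Km+[S]), each point gives Vmax = v(Km+[S])/[S].
Equating: 60.9(Km+0.0470)/0.0470 = 143(Km+0.232)/0.232.
1296·Km + 60.9 = 616.4·Km + 143, so (1296 − 616.4)·Km = 143 − 60.9.
Km = 82.10/679.4 = 0.121 μM; then Vmax = 60.9(0.121+0.0470)/0.0470 = 217 mM/s.

Km = 0.121 μM; Vmax = 217 mM/s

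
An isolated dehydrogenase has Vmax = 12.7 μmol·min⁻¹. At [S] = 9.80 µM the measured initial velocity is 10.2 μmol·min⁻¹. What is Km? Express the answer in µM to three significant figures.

From v = Vmax[S]/(Km+[S]), Km = [S](Vmax − v)/v.
Km = 9.80 × (12.7 − 10.2) / 10.2 = 24.50/10.2 = 2.40 µM.

2.40 µM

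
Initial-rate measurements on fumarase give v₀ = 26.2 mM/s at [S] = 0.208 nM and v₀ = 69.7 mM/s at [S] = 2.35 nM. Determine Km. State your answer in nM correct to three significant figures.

0.452 nM

In reciprocal form, 1/v = (Km/Vmax)·(1/[S]) + 1/Vmax. The two points give (1/[S], 1/v) = (4.808, 0.03817) and (0.4255, 0.01435).
Slope = (0.03817 − 0.01435)/(4.808 − 0.4255) = 0.005436; intercept = 0.03817 − 0.005436×4.808 = 0.01203.
Vmax = 1/intercept = 83.1 mM/s; Km = slope × Vmax = 0.005436 × 83.1 = 0.452 nM.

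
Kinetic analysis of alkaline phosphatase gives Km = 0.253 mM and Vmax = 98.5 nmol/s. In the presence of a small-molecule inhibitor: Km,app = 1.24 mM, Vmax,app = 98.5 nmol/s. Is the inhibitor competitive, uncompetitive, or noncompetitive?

Km increases (0.253 → 1.24 mM) while Vmax is unchanged — the hallmark of competitive inhibition.

competitive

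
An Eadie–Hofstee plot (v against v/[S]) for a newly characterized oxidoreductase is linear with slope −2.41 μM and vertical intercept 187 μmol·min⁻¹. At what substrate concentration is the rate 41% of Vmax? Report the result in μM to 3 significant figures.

1.67 μM

The Eadie–Hofstee slope gives Km = 2.41 μM (slope = −Km).
v/Vmax = [S]/(Km+[S]) = 0.41 ⇒ [S] = Km·0.41/(1−0.41) = 2.41 × 0.6949 = 1.67 μM.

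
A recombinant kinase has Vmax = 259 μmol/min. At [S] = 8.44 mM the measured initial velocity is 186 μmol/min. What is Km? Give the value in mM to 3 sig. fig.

3.31 mM

v/Vmax = 186/259 = 0.7181 = [S]/(Km+[S]).
So Km + [S] = [S]/0.7181 = 11.75 mM, giving Km = 11.75 − 8.44 = 3.31 mM.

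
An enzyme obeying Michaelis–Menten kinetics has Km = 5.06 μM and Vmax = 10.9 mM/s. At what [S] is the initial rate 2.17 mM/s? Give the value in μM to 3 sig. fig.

The required fractional saturation is v/Vmax = 2.17/10.9 = 0.1991.
Then [S]/(Km+[S]) = 0.1991 ⇒ [S] = 5.06 × 0.1991/(1 − 0.1991) = 1.26 μM.

1.26 μM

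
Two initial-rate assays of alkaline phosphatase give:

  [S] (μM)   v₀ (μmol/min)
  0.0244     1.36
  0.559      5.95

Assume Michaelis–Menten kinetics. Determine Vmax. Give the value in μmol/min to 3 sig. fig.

From v = Vmax[S]/(Km+[S]), each point gives Vmax = v(Km+[S])/[S].
Equating: 1.36(Km+0.0244)/0.0244 = 5.95(Km+0.559)/0.559.
55.74·Km + 1.36 = 10.64·Km + 5.95, so (55.74 − 10.64)·Km = 5.95 − 1.36.
Km = 4.590/45.09 = 0.102 μM; then Vmax = 1.36(0.102+0.0244)/0.0244 = 7.03 μmol/min.

7.03 μmol/min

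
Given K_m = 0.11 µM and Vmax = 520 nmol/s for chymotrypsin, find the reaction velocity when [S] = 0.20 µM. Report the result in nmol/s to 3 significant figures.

[S]/(Km+[S]) = 0.20/0.3100 = 0.6452, the fractional saturation.
v = 0.6452 × Vmax = 0.6452 × 520 = 335 nmol/s.

335 nmol/s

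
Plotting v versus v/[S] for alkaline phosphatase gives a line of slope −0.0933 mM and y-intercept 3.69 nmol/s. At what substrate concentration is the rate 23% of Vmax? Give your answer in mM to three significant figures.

0.0279 mM

The Eadie–Hofstee slope gives Km = 0.0933 mM (slope = −Km).
v/Vmax = [S]/(Km+[S]) = 0.23 ⇒ [S] = Km·0.23/(1−0.23) = 0.0933 × 0.2987 = 0.0279 mM.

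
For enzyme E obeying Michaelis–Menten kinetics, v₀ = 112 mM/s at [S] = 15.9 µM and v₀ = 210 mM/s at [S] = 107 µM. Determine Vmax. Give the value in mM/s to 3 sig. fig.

In reciprocal form, 1/v = (Km/Vmax)·(1/[S]) + 1/Vmax. The two points give (1/[S], 1/v) = (0.06289, 0.008929) and (0.009346, 0.004762).
Slope = (0.008929 − 0.004762)/(0.06289 − 0.009346) = 0.07781; intercept = 0.008929 − 0.07781×0.06289 = 0.004035.
Vmax = 1/intercept = 248 mM/s; Km = slope × Vmax = 0.07781 × 248 = 19.3 µM.

248 mM/s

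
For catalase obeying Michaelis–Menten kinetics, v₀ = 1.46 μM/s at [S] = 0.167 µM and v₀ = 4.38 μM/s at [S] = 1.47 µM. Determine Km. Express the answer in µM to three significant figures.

0.507 µM

In reciprocal form, 1/v = (Km/Vmax)·(1/[S]) + 1/Vmax. The two points give (1/[S], 1/v) = (5.988, 0.6849) and (0.6803, 0.2283).
Slope = (0.6849 − 0.2283)/(5.988 − 0.6803) = 0.08603; intercept = 0.6849 − 0.08603×5.988 = 0.1698.
Vmax = 1/intercept = 5.89 μM/s; Km = slope × Vmax = 0.08603 × 5.89 = 0.507 µM.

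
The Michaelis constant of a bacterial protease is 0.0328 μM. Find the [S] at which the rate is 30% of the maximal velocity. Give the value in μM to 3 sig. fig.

0.0141 μM

v/Vmax = [S]/(Km+[S]) = 0.3, so [S] = Km·0.3/(1 − 0.3) = 0.0328 × 0.4286.
[S] = 0.0141 μM.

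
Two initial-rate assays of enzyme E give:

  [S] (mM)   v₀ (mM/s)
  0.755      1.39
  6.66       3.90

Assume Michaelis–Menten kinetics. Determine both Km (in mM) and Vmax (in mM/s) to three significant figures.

From v = Vmax[S]/(Km+[S]), each point gives Vmax = v(Km+[S])/[S].
Equating: 1.39(Km+0.755)/0.755 = 3.90(Km+6.66)/6.66.
1.841·Km + 1.39 = 0.5856·Km + 3.90, so (1.841 − 0.5856)·Km = 3.90 − 1.39.
Km = 2.510/1.255 = 2.00 mM; then Vmax = 1.39(2.00+0.755)/0.755 = 5.07 mM/s.

Km = 2.00 mM; Vmax = 5.07 mM/s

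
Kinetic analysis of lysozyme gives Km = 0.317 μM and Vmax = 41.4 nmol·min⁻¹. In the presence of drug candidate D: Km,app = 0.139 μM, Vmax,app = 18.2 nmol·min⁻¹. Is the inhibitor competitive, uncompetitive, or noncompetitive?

Both Km and Vmax decrease by the same factor (~2.28-fold) — characteristic of uncompetitive inhibition.

uncompetitive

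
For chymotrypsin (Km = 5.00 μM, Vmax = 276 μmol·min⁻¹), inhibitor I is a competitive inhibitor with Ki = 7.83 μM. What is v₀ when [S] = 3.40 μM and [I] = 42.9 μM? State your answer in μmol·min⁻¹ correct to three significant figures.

26.2 μmol·min⁻¹

With α = 1 + [I]/Ki = 1 + 42.9/7.83 = 6.479, the competitive rate law is v = Vmax[S] / (αKm + [S]).
v = 276×3.40 / (6.479×5.00 + 3.40) = 938.4/35.79 = 26.2 μmol·min⁻¹.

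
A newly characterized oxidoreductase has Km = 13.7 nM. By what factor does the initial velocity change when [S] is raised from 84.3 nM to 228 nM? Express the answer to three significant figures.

1.10

Since Vmax cancels, v₂/v₁ = [S]₂(Km+[S]₁) / [S]₁(Km+[S]₂).
= 228×(13.7+84.3) / (84.3×(13.7+228)) = 22340/20380 = 1.10.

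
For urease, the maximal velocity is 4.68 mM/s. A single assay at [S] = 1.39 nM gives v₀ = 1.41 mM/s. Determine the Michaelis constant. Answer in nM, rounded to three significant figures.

v/Vmax = 1.41/4.68 = 0.3013 = [S]/(Km+[S]).
So Km + [S] = [S]/0.3013 = 4.614 nM, giving Km = 4.614 − 1.39 = 3.22 nM.

3.22 nM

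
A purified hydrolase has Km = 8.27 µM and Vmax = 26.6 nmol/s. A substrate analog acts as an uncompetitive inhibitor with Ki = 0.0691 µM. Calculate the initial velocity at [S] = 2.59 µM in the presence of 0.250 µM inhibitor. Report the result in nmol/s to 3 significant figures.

With α = 1 + [I]/Ki = 1 + 0.250/0.0691 = 4.618, the uncompetitive rate law is v = (Vmax/α)·[S] / (Km/α + [S]).
v = (26.6/4.618)×2.59 / (8.27/4.618 + 2.59) = 14.92/4.381 = 3.41 nmol/s.

3.41 nmol/s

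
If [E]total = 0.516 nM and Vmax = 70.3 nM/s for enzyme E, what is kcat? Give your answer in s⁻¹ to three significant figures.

136 s⁻¹

kcat = Vmax/[E]total = 70.3 nM/s / 0.516 nM = 136 s⁻¹.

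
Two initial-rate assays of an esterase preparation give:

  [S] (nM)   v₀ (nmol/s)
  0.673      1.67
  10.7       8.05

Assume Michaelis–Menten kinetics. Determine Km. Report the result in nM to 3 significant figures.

3.69 nM

In reciprocal form, 1/v = (Km/Vmax)·(1/[S]) + 1/Vmax. The two points give (1/[S], 1/v) = (1.486, 0.5988) and (0.09346, 0.1242).
Slope = (0.5988 − 0.1242)/(1.486 − 0.09346) = 0.3408; intercept = 0.5988 − 0.3408×1.486 = 0.09237.
Vmax = 1/intercept = 10.8 nmol/s; Km = slope × Vmax = 0.3408 × 10.8 = 3.69 nM.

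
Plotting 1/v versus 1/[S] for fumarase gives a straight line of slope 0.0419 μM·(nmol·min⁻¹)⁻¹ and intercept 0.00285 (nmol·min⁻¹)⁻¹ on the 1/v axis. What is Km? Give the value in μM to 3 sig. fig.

y-intercept = 1/Vmax ⇒ Vmax = 351 nmol·min⁻¹; slope = Km/Vmax ⇒ Km = slope × Vmax.
Km = 0.0419 × 351 = 14.7 μM.

14.7 μM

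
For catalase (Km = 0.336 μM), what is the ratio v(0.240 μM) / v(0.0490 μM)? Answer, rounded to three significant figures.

Since Vmax cancels, v₂/v₁ = [S]₂(Km+[S]₁) / [S]₁(Km+[S]₂).
= 0.240×(0.336+0.0490) / (0.0490×(0.336+0.240)) = 0.09240/0.02822 = 3.27.

3.27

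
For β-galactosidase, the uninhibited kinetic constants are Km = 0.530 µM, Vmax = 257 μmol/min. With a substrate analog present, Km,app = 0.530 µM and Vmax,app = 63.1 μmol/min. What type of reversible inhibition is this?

noncompetitive

Vmax decreases (257 → 63.1 μmol/min) while Km is unchanged — pure noncompetitive inhibition.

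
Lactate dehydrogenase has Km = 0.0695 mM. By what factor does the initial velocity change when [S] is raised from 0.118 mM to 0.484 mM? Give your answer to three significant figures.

1.39

The fractional saturations are [S]/(Km+[S]) = 0.118/0.1875 = 0.6293 and 0.484/0.5535 = 0.8744.
v₂/v₁ is just their ratio: 0.8744/0.6293 = 1.39.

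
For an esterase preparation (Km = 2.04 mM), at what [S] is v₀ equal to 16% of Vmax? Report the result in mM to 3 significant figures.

0.389 mM

v/Vmax = [S]/(Km+[S]) = 0.16, so [S] = Km·0.16/(1 − 0.16) = 2.04 × 0.1905.
[S] = 0.389 mM.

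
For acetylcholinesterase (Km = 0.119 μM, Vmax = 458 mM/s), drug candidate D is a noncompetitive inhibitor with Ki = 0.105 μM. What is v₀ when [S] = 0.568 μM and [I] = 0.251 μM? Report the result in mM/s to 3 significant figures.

α = 1 + [I]/Ki = 1 + 0.251/0.105 = 3.390.
For a noncompetitive inhibitor, Vmax is reduced to Vmax/α while Km is unchanged: Km,app = 0.119 μM, Vmax,app = 135 mM/s.
v = Vmax,app·[S]/(Km,app + [S]) = 135 × 0.568/(0.119 + 0.568) = 112 mM/s.

112 mM/s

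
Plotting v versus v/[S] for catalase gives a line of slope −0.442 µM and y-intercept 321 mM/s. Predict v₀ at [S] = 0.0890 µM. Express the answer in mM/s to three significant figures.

In the Eadie–Hofstee form v = Vmax − Km·(v/[S]), the slope is −Km and the intercept is Vmax, so Km = 0.442 µM and Vmax = 321 mM/s.
v = 321 × 0.0890/(0.442 + 0.0890) = 53.8 mM/s.

53.8 mM/s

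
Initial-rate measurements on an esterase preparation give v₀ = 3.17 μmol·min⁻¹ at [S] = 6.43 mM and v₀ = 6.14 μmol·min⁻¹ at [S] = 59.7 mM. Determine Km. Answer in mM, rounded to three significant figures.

7.61 mM

In reciprocal form, 1/v = (Km/Vmax)·(1/[S]) + 1/Vmax. The two points give (1/[S], 1/v) = (0.1555, 0.3155) and (0.01675, 0.1629).
Slope = (0.3155 − 0.1629)/(0.1555 − 0.01675) = 1.100; intercept = 0.3155 − 1.100×0.1555 = 0.1444.
Vmax = 1/intercept = 6.92 μmol·min⁻¹; Km = slope × Vmax = 1.100 × 6.92 = 7.61 mM.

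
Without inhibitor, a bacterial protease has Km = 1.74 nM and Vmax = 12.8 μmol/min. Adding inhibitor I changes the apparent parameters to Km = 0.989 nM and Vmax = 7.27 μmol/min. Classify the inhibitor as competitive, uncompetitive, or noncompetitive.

uncompetitive

Both Km and Vmax decrease by the same factor (~1.76-fold) — characteristic of uncompetitive inhibition.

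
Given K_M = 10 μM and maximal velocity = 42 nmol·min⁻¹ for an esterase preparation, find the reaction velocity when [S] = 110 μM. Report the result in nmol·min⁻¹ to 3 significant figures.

38.5 nmol·min⁻¹

[S]/(Km+[S]) = 110/120.0 = 0.9167, the fractional saturation.
v = 0.9167 × Vmax = 0.9167 × 42 = 38.5 nmol·min⁻¹.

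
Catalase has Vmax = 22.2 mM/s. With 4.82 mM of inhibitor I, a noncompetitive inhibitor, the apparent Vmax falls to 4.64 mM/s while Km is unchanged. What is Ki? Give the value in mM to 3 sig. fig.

1.27 mM

Noncompetitive: Vmax,app = Vmax/α with α = 1 + [I]/Ki.
α = Vmax/Vmax,app = 22.2/4.64 = 4.784.
Ki = [I]/(α − 1) = 4.82/3.784 = 1.27 mM.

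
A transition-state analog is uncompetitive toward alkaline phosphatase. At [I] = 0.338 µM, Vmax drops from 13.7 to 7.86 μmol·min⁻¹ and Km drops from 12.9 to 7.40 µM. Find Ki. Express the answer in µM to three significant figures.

Uncompetitive: Vmax,app = Vmax/α (and Km,app = Km/α) with α = 1 + [I]/Ki.
α = Vmax/Vmax,app = 13.7/7.86 = 1.743.
Since α = 1 + [I]/Ki, [I]/Ki = 1.743 − 1 = 0.7430 and Ki = 0.338/0.7430 = 0.455 µM.

0.455 µM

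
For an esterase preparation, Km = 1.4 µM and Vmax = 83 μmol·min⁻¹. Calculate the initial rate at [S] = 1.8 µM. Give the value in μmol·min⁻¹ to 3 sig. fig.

[S]/(Km+[S]) = 1.8/3.200 = 0.5625, the fractional saturation.
v = 0.5625 × Vmax = 0.5625 × 83 = 46.7 μmol·min⁻¹.

46.7 μmol·min⁻¹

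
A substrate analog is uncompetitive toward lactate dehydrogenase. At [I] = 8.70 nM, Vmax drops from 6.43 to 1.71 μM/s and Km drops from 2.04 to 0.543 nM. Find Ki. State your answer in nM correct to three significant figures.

Uncompetitive: Vmax,app = Vmax/α (and Km,app = Km/α) with α = 1 + [I]/Ki.
α = Vmax/Vmax,app = 6.43/1.71 = 3.760.
Ki = [I]/(α − 1) = 8.70/2.760 = 3.15 nM.

3.15 nM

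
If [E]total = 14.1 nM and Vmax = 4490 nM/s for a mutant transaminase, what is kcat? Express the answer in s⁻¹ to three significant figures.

318 s⁻¹

kcat = Vmax/[E]total = 4490 nM/s / 14.1 nM = 318 s⁻¹.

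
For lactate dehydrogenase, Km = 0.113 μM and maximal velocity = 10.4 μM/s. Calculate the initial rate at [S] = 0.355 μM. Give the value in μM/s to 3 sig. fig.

v = Vmax·[S]/(Km + [S]) = 10.4 × 0.355 / (0.113 + 0.355)
  = 3.692 / 0.4680 = 7.89 μM/s.

7.89 μM/s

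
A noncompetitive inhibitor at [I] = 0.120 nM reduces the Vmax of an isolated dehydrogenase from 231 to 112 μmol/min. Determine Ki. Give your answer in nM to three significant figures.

0.113 nM

Noncompetitive: Vmax,app = Vmax/α with α = 1 + [I]/Ki.
α = Vmax/Vmax,app = 231/112 = 2.062.
Since α = 1 + [I]/Ki, [I]/Ki = 2.062 − 1 = 1.062 and Ki = 0.120/1.062 = 0.113 nM.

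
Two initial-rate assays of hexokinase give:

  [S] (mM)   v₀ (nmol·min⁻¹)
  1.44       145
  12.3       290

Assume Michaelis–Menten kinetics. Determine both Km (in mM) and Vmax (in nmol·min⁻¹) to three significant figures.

Km = 1.88 mM; Vmax = 334 nmol·min⁻¹

In reciprocal form, 1/v = (Km/Vmax)·(1/[S]) + 1/Vmax. The two points give (1/[S], 1/v) = (0.6944, 0.006897) and (0.08130, 0.003448).
Slope = (0.006897 − 0.003448)/(0.6944 − 0.08130) = 0.005624; intercept = 0.006897 − 0.005624×0.6944 = 0.002991.
Vmax = 1/intercept = 334 nmol·min⁻¹; Km = slope × Vmax = 0.005624 × 334 = 1.88 mM.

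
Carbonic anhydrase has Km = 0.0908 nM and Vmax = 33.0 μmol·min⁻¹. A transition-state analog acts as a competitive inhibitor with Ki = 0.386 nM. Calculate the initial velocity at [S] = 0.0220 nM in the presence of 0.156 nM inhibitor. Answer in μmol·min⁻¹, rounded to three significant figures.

4.86 μmol·min⁻¹

With α = 1 + [I]/Ki = 1 + 0.156/0.386 = 1.404, the competitive rate law is v = Vmax[S] / (αKm + [S]).
v = 33.0×0.0220 / (1.404×0.0908 + 0.0220) = 0.7260/0.1495 = 4.86 μmol·min⁻¹.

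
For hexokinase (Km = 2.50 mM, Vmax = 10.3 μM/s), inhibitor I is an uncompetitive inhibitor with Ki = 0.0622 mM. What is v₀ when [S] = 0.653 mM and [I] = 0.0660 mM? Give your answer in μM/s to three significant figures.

α = 1 + [I]/Ki = 1 + 0.0660/0.0622 = 2.061.
For an uncompetitive inhibitor, both parameters are divided by α, giving Vmax/α and Km/α: Km,app = 1.21 mM, Vmax,app = 5.00 μM/s.
v = Vmax,app·[S]/(Km,app + [S]) = 5.00 × 0.653/(1.21 + 0.653) = 1.75 μM/s.

1.75 μM/s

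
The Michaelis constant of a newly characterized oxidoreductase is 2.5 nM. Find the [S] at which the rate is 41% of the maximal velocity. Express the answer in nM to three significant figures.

v/Vmax = [S]/(Km+[S]) = 0.41, so [S] = Km·0.41/(1 − 0.41) = 2.5 × 0.6949.
[S] = 1.74 nM.

1.74 nM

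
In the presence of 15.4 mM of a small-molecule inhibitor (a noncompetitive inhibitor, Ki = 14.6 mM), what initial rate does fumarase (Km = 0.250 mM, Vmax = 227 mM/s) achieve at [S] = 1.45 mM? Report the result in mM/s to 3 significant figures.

α = 1 + [I]/Ki = 1 + 15.4/14.6 = 2.055.
For a noncompetitive inhibitor, Vmax is reduced to Vmax/α while Km is unchanged: Km,app = 0.250 mM, Vmax,app = 110 mM/s.
v = Vmax,app·[S]/(Km,app + [S]) = 110 × 1.45/(0.250 + 1.45) = 94.2 mM/s.

94.2 mM/s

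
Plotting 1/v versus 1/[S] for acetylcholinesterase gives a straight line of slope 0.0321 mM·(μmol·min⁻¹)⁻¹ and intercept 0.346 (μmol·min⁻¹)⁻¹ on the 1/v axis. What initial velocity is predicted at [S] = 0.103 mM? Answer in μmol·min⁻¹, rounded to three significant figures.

The y-intercept is 1/Vmax, so Vmax = 1/0.346 = 2.89 μmol·min⁻¹.
The slope is Km/Vmax, so Km = 0.0321 × 2.89 = 0.0928 mM.
Then v = 2.89 × 0.103/(0.0928 + 0.103) = 1.52 μmol·min⁻¹.

1.52 μmol·min⁻¹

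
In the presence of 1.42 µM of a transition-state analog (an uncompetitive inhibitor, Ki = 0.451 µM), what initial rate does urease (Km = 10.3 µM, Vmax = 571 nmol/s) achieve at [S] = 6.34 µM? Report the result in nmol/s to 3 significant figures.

α = 1 + [I]/Ki = 1 + 1.42/0.451 = 4.149.
For an uncompetitive inhibitor, both parameters are divided by α, giving Vmax/α and Km/α: Km,app = 2.48 µM, Vmax,app = 138 nmol/s.
v = Vmax,app·[S]/(Km,app + [S]) = 138 × 6.34/(2.48 + 6.34) = 98.9 nmol/s.

98.9 nmol/s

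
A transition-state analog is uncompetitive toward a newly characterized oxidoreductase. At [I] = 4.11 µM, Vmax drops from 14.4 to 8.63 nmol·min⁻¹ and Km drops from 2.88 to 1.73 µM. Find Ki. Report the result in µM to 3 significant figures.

Uncompetitive: Vmax,app = Vmax/α (and Km,app = Km/α) with α = 1 + [I]/Ki.
α = Vmax/Vmax,app = 14.4/8.63 = 1.669.
Ki = [I]/(α − 1) = 4.11/0.6686 = 6.15 µM.

6.15 µM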